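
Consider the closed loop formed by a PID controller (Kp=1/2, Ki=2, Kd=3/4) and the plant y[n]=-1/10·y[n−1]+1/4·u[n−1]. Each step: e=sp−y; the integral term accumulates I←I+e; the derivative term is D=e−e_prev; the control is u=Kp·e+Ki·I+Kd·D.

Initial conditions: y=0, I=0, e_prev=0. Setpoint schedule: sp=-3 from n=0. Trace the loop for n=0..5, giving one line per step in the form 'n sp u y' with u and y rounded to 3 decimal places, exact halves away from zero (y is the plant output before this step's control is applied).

0 -3 -9.750 0.000
1 -3 -5.578 -2.438
2 -3 -12.713 -1.151
3 -3 -9.231 -3.063
4 -3 -13.990 -2.001
5 -3 -10.979 -3.297

(exact arithmetic carried between steps; '≈' marks a value shown rounded to 6 d.p. or computed from one; I and e_prev carry over from the previous line; the table rounds u and y to 3 d.p., halves away from zero)
n=0: y=0, sp=-3, e=sp−y=-3; I=-3, D=e−e_prev=-3; u=1/2·(-3)+2·(-3)+3/4·(-3)=-9.75; next y=-1/10·0+1/4·(-9.75)=-2.4375
n=1: y=-2.4375, sp=-3, e=sp−y=-0.5625; I=-3.5625, D=e−e_prev=2.4375; u=1/2·(-0.5625)+2·(-3.5625)+3/4·2.4375=-5.578125; next y=-1/10·(-2.4375)+1/4·(-5.578125)≈-1.150781
n=2: y≈-1.150781, sp=-3, e=sp−y≈-1.849219; I≈-5.411719, D=e−e_prev≈-1.286719; u=1/2·(-1.849219)+2·(-5.411719)+3/4·(-1.286719)≈-12.713086; next y=-1/10·(-1.150781)+1/4·(-12.713086)≈-3.063193
n=3: y≈-3.063193, sp=-3, e=sp−y≈0.063193; I≈-5.348525, D=e−e_prev≈1.912412; u=1/2·0.063193+2·(-5.348525)+3/4·1.912412≈-9.231145; next y=-1/10·(-3.063193)+1/4·(-9.231145)≈-2.001467
n=4: y≈-2.001467, sp=-3, e=sp−y≈-0.998533; I≈-6.347058, D=e−e_prev≈-1.061726; u=1/2·(-0.998533)+2·(-6.347058)+3/4·(-1.061726)≈-13.989678; next y=-1/10·(-2.001467)+1/4·(-13.989678)≈-3.297273
n=5: y≈-3.297273, sp=-3, e=sp−y≈0.297273; I≈-6.049786, D=e−e_prev≈1.295806; u=1/2·0.297273+2·(-6.049786)+3/4·1.295806≈-10.979080; next y=-1/10·(-3.297273)+1/4·(-10.979080)≈-2.415043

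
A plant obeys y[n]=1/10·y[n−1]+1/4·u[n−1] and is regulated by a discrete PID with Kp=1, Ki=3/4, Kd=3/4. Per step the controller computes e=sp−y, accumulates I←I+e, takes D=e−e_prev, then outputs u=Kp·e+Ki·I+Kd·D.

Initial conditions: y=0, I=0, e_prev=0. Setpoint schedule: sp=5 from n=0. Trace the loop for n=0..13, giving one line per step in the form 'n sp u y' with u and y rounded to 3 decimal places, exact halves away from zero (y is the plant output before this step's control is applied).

0 5 12.500 0.000
1 5 4.688 3.125
2 5 12.539 1.484
3 5 9.448 3.283
4 5 13.567 2.690
5 5 12.429 3.661
6 5 14.630 3.473
7 5 14.305 4.005
8 5 15.520 3.977
9 5 15.514 4.278
10 5 16.210 4.306
11 5 16.310 4.483
12 5 16.724 4.526
13 5 16.842 4.633

(exact arithmetic carried between steps; '≈' marks a value shown rounded to 6 d.p. or computed from one; I and e_prev carry over from the previous line; the table rounds u and y to 3 d.p., halves away from zero)
n=0: y=0, sp=5, e=sp−y=5; I=5, D=e−e_prev=5; u=1·5+3/4·5+3/4·5=12.5; next y=1/10·0+1/4·12.5=3.125
n=1: y=3.125, sp=5, e=sp−y=1.875; I=6.875, D=e−e_prev=-3.125; u=1·1.875+3/4·6.875+3/4·(-3.125)=4.6875; next y=1/10·3.125+1/4·4.6875=1.484375
n=2: y=1.484375, sp=5, e=sp−y=3.515625; I=10.390625, D=e−e_prev=1.640625; u=1·3.515625+3/4·10.390625+3/4·1.640625≈12.539063; next y=1/10·1.484375+1/4·12.539063≈3.283203
n=3: y≈3.283203, sp=5, e=sp−y≈1.716797; I≈12.107422, D=e−e_prev≈-1.798828; u=1·1.716797+3/4·12.107422+3/4·(-1.798828)≈9.448242; next y=1/10·3.283203+1/4·9.448242≈2.690381
n=4: y≈2.690381, sp=5, e=sp−y≈2.309619; I≈14.417041, D=e−e_prev≈0.592822; u=1·2.309619+3/4·14.417041+3/4·0.592822≈13.567017; next y=1/10·2.690381+1/4·13.567017≈3.660792
n=5: y≈3.660792, sp=5, e=sp−y≈1.339208; I≈15.756249, D=e−e_prev≈-0.970411; u=1·1.339208+3/4·15.756249+3/4·(-0.970411)≈12.428586; next y=1/10·3.660792+1/4·12.428586≈3.473226
n=6: y≈3.473226, sp=5, e=sp−y≈1.526774; I≈17.283023, D=e−e_prev≈0.187567; u=1·1.526774+3/4·17.283023+3/4·0.187567≈14.629717; next y=1/10·3.473226+1/4·14.629717≈4.004752
n=7: y≈4.004752, sp=5, e=sp−y≈0.995248; I≈18.278271, D=e−e_prev≈-0.531526; u=1·0.995248+3/4·18.278271+3/4·(-0.531526)≈14.305307; next y=1/10·4.004752+1/4·14.305307≈3.976802
n=8: y≈3.976802, sp=5, e=sp−y≈1.023198; I≈19.301469, D=e−e_prev≈0.027950; u=1·1.023198+3/4·19.301469+3/4·0.027950≈15.520262; next y=1/10·3.976802+1/4·15.520262≈4.277746
n=9: y≈4.277746, sp=5, e=sp−y≈0.722254; I≈20.023724, D=e−e_prev≈-0.300944; u=1·0.722254+3/4·20.023724+3/4·(-0.300944)≈15.514339; next y=1/10·4.277746+1/4·15.514339≈4.306359
n=10: y≈4.306359, sp=5, e=sp−y≈0.693641; I≈20.717364, D=e−e_prev≈-0.028614; u=1·0.693641+3/4·20.717364+3/4·(-0.028614)≈16.210204; next y=1/10·4.306359+1/4·16.210204≈4.483187
n=11: y≈4.483187, sp=5, e=sp−y≈0.516813; I≈21.234177, D=e−e_prev≈-0.176828; u=1·0.516813+3/4·21.234177+3/4·(-0.176828)≈16.309826; next y=1/10·4.483187+1/4·16.309826≈4.525775
n=12: y≈4.525775, sp=5, e=sp−y≈0.474225; I≈21.708402, D=e−e_prev≈-0.042588; u=1·0.474225+3/4·21.708402+3/4·(-0.042588)≈16.723585; next y=1/10·4.525775+1/4·16.723585≈4.633474
n=13: y≈4.633474, sp=5, e=sp−y≈0.366526; I≈22.074928, D=e−e_prev≈-0.107699; u=1·0.366526+3/4·22.074928+3/4·(-0.107699)≈16.841948; next y=1/10·4.633474+1/4·16.841948≈4.673834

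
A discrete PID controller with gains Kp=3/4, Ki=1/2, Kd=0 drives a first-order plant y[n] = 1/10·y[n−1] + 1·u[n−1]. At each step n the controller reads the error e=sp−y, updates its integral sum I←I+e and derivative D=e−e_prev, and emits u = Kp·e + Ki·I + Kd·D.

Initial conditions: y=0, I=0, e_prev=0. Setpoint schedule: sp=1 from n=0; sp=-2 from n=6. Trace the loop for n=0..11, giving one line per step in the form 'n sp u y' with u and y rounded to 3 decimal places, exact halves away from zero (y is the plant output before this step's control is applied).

0 1 1.250 0.000
1 1 0.188 1.250
2 1 1.234 0.313
3 1 0.387 1.266
4 1 1.194 0.513
5 1 0.522 1.246
6 -2 -2.602 0.647
7 -2 0.055 -2.537
8 -2 -2.600 -0.199
9 -2 -0.474 -2.619
10 -2 -2.519 -0.736
11 -2 -0.831 -2.592

(exact arithmetic carried between steps; '≈' marks a value shown rounded to 6 d.p. or computed from one; I and e_prev carry over from the previous line; the table rounds u and y to 3 d.p., halves away from zero)
n=0: y=0, sp=1, e=sp−y=1; I=1, D=e−e_prev=1; u=3/4·1+1/2·1+0·1=1.25; next y=1/10·0+1·1.25=1.25
n=1: y=1.25, sp=1, e=sp−y=-0.25; I=0.75, D=e−e_prev=-1.25; u=3/4·(-0.25)+1/2·0.75+0·(-1.25)=0.1875; next y=1/10·1.25+1·0.1875=0.3125
n=2: y=0.3125, sp=1, e=sp−y=0.6875; I=1.4375, D=e−e_prev=0.9375; u=3/4·0.6875+1/2·1.4375+0·0.9375=1.234375; next y=1/10·0.3125+1·1.234375=1.265625
n=3: y=1.265625, sp=1, e=sp−y=-0.265625; I=1.171875, D=e−e_prev=-0.953125; u=3/4·(-0.265625)+1/2·1.171875+0·(-0.953125)≈0.386719; next y=1/10·1.265625+1·0.386719≈0.513281
n=4: y≈0.513281, sp=1, e=sp−y≈0.486719; I≈1.658594, D=e−e_prev≈0.752344; u=3/4·0.486719+1/2·1.658594+0·0.752344≈1.194336; next y=1/10·0.513281+1·1.194336≈1.245664
n=5: y≈1.245664, sp=1, e=sp−y≈-0.245664; I≈1.412930, D=e−e_prev≈-0.732383; u=3/4·(-0.245664)+1/2·1.412930+0·(-0.732383)≈0.522217; next y=1/10·1.245664+1·0.522217≈0.646783
n=6: y≈0.646783, sp=-2, e=sp−y≈-2.646783; I≈-1.233854, D=e−e_prev≈-2.401119; u=3/4·(-2.646783)+1/2·(-1.233854)+0·(-2.401119)≈-2.602014; next y=1/10·0.646783+1·(-2.602014)≈-2.537336
n=7: y≈-2.537336, sp=-2, e=sp−y≈0.537336; I≈-0.696518, D=e−e_prev≈3.184119; u=3/4·0.537336+1/2·(-0.696518)+0·3.184119≈0.054743; next y=1/10·(-2.537336)+1·0.054743≈-0.198991
n=8: y≈-0.198991, sp=-2, e=sp−y≈-1.801009; I≈-2.497527, D=e−e_prev≈-2.338345; u=3/4·(-1.801009)+1/2·(-2.497527)+0·(-2.338345)≈-2.599521; next y=1/10·(-0.198991)+1·(-2.599521)≈-2.619420
n=9: y≈-2.619420, sp=-2, e=sp−y≈0.619420; I≈-1.878107, D=e−e_prev≈2.420429; u=3/4·0.619420+1/2·(-1.878107)+0·2.420429≈-0.474489; next y=1/10·(-2.619420)+1·(-0.474489)≈-0.736431
n=10: y≈-0.736431, sp=-2, e=sp−y≈-1.263569; I≈-3.141677, D=e−e_prev≈-1.882989; u=3/4·(-1.263569)+1/2·(-3.141677)+0·(-1.882989)≈-2.518515; next y=1/10·(-0.736431)+1·(-2.518515)≈-2.592158
n=11: y≈-2.592158, sp=-2, e=sp−y≈0.592158; I≈-2.549518, D=e−e_prev≈1.855727; u=3/4·0.592158+1/2·(-2.549518)+0·1.855727≈-0.830641; next y=1/10·(-2.592158)+1·(-0.830641)≈-1.089856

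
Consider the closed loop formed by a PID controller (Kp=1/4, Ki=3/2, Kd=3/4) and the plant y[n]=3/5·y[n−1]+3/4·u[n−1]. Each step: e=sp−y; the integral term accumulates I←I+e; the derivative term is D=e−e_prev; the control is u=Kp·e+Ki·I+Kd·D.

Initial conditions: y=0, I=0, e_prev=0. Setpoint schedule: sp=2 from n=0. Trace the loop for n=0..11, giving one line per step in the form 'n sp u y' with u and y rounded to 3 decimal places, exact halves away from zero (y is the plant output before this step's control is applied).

0 2 5.000 0.000
1 2 -2.875 3.750
2 2 6.453 0.094
3 2 -5.436 4.896
4 2 8.910 -1.139
5 2 -8.753 5.999
6 2 13.013 -2.965
7 2 -13.627 7.980
8 2 19.142 -5.432
9 2 -21.093 11.098
10 2 28.305 -9.161
11 2 -32.380 15.732

(exact arithmetic carried between steps; '≈' marks a value shown rounded to 6 d.p. or computed from one; I and e_prev carry over from the previous line; the table rounds u and y to 3 d.p., halves away from zero)
n=0: y=0, sp=2, e=sp−y=2; I=2, D=e−e_prev=2; u=1/4·2+3/2·2+3/4·2=5; next y=3/5·0+3/4·5=3.75
n=1: y=3.75, sp=2, e=sp−y=-1.75; I=0.25, D=e−e_prev=-3.75; u=1/4·(-1.75)+3/2·0.25+3/4·(-3.75)=-2.875; next y=3/5·3.75+3/4·(-2.875)=0.09375
n=2: y=0.09375, sp=2, e=sp−y=1.90625; I=2.15625, D=e−e_prev=3.65625; u=1/4·1.90625+3/2·2.15625+3/4·3.65625=6.453125; next y=3/5·0.09375+3/4·6.453125≈4.896094
n=3: y≈4.896094, sp=2, e=sp−y≈-2.896094; I≈-0.739844, D=e−e_prev≈-4.802344; u=1/4·(-2.896094)+3/2·(-0.739844)+3/4·(-4.802344)≈-5.435547; next y=3/5·4.896094+3/4·(-5.435547)≈-1.139004
n=4: y≈-1.139004, sp=2, e=sp−y≈3.139004; I≈2.399160, D=e−e_prev≈6.035098; u=1/4·3.139004+3/2·2.399160+3/4·6.035098≈8.909814; next y=3/5·(-1.139004)+3/4·8.909814≈5.998958
n=5: y≈5.998958, sp=2, e=sp−y≈-3.998958; I≈-1.599798, D=e−e_prev≈-7.137962; u=1/4·(-3.998958)+3/2·(-1.599798)+3/4·(-7.137962)≈-8.752909; next y=3/5·5.998958+3/4·(-8.752909)≈-2.965307
n=6: y≈-2.965307, sp=2, e=sp−y≈4.965307; I≈3.365508, D=e−e_prev≈8.964265; u=1/4·4.965307+3/2·3.365508+3/4·8.964265≈13.012788; next y=3/5·(-2.965307)+3/4·13.012788≈7.980407
n=7: y≈7.980407, sp=2, e=sp−y≈-5.980407; I≈-2.614899, D=e−e_prev≈-10.945714; u=1/4·(-5.980407)+3/2·(-2.614899)+3/4·(-10.945714)≈-13.626735; next y=3/5·7.980407+3/4·(-13.626735)≈-5.431807
n=8: y≈-5.431807, sp=2, e=sp−y≈7.431807; I≈4.816908, D=e−e_prev≈13.412214; u=1/4·7.431807+3/2·4.816908+3/4·13.412214≈19.142475; next y=3/5·(-5.431807)+3/4·19.142475≈11.097772
n=9: y≈11.097772, sp=2, e=sp−y≈-9.097772; I≈-4.280864, D=e−e_prev≈-16.529579; u=1/4·(-9.097772)+3/2·(-4.280864)+3/4·(-16.529579)≈-21.092922; next y=3/5·11.097772+3/4·(-21.092922)≈-9.161029
n=10: y≈-9.161029, sp=2, e=sp−y≈11.161029; I≈6.880165, D=e−e_prev≈20.258801; u=1/4·11.161029+3/2·6.880165+3/4·20.258801≈28.304605; next y=3/5·(-9.161029)+3/4·28.304605≈15.731837
n=11: y≈15.731837, sp=2, e=sp−y≈-13.731837; I≈-6.851672, D=e−e_prev≈-24.892865; u=1/4·(-13.731837)+3/2·(-6.851672)+3/4·(-24.892865)≈-32.380116; next y=3/5·15.731837+3/4·(-32.380116)≈-14.845985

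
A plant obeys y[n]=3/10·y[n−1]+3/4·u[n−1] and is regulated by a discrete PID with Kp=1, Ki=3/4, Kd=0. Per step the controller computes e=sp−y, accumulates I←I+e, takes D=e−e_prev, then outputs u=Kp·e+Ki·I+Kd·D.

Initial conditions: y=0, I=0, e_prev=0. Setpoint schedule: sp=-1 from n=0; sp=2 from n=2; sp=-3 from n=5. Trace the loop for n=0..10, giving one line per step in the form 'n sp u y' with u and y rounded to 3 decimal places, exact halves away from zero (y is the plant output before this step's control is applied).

0 -1 -1.750 0.000
1 -1 -0.203 -1.313
2 2 3.940 -0.546
3 2 0.009 2.791
4 2 2.823 0.844
5 -3 -7.731 2.370
6 -3 1.292 -5.087
7 -3 -5.070 -0.557
8 -3 -0.930 -3.970
9 -3 -3.845 -1.889
10 -3 -1.946 -3.450

(exact arithmetic carried between steps; '≈' marks a value shown rounded to 6 d.p. or computed from one; I and e_prev carry over from the previous line; the table rounds u and y to 3 d.p., halves away from zero)
n=0: y=0, sp=-1, e=sp−y=-1; I=-1, D=e−e_prev=-1; u=1·(-1)+3/4·(-1)+0·(-1)=-1.75; next y=3/10·0+3/4·(-1.75)=-1.3125
n=1: y=-1.3125, sp=-1, e=sp−y=0.3125; I=-0.6875, D=e−e_prev=1.3125; u=1·0.3125+3/4·(-0.6875)+0·1.3125=-0.203125; next y=3/10·(-1.3125)+3/4·(-0.203125)≈-0.546094
n=2: y≈-0.546094, sp=2, e=sp−y≈2.546094; I≈1.858594, D=e−e_prev≈2.233594; u=1·2.546094+3/4·1.858594+0·2.233594≈3.940039; next y=3/10·(-0.546094)+3/4·3.940039≈2.791201
n=3: y≈2.791201, sp=2, e=sp−y≈-0.791201; I≈1.067393, D=e−e_prev≈-3.337295; u=1·(-0.791201)+3/4·1.067393+0·(-3.337295)≈0.009343; next y=3/10·2.791201+3/4·0.009343≈0.844368
n=4: y≈0.844368, sp=2, e=sp−y≈1.155632; I≈2.223025, D=e−e_prev≈1.946833; u=1·1.155632+3/4·2.223025+0·1.946833≈2.822901; next y=3/10·0.844368+3/4·2.822901≈2.370486
n=5: y≈2.370486, sp=-3, e=sp−y≈-5.370486; I≈-3.147461, D=e−e_prev≈-6.526118; u=1·(-5.370486)+3/4·(-3.147461)+0·(-6.526118)≈-7.731082; next y=3/10·2.370486+3/4·(-7.731082)≈-5.087166
n=6: y≈-5.087166, sp=-3, e=sp−y≈2.087166; I≈-1.060296, D=e−e_prev≈7.457651; u=1·2.087166+3/4·(-1.060296)+0·7.457651≈1.291944; next y=3/10·(-5.087166)+3/4·1.291944≈-0.557192
n=7: y≈-0.557192, sp=-3, e=sp−y≈-2.442808; I≈-3.503104, D=e−e_prev≈-4.529974; u=1·(-2.442808)+3/4·(-3.503104)+0·(-4.529974)≈-5.070136; next y=3/10·(-0.557192)+3/4·(-5.070136)≈-3.969760
n=8: y≈-3.969760, sp=-3, e=sp−y≈0.969760; I≈-2.533344, D=e−e_prev≈3.412568; u=1·0.969760+3/4·(-2.533344)+0·3.412568≈-0.930249; next y=3/10·(-3.969760)+3/4·(-0.930249)≈-1.888614
n=9: y≈-1.888614, sp=-3, e=sp−y≈-1.111386; I≈-3.644730, D=e−e_prev≈-2.081145; u=1·(-1.111386)+3/4·(-3.644730)+0·(-2.081145)≈-3.844933; next y=3/10·(-1.888614)+3/4·(-3.844933)≈-3.450284
n=10: y≈-3.450284, sp=-3, e=sp−y≈0.450284; I≈-3.194446, D=e−e_prev≈1.561670; u=1·0.450284+3/4·(-3.194446)+0·1.561670≈-1.945550; next y=3/10·(-3.450284)+3/4·(-1.945550)≈-2.494248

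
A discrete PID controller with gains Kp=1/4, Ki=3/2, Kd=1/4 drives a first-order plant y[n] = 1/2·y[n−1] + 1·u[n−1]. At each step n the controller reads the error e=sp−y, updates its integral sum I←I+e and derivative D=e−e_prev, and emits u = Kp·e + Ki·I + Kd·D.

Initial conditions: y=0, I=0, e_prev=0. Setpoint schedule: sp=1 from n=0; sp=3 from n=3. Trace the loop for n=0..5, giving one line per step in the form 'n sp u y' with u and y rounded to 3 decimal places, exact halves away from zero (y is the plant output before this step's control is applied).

0 1 2.000 0.000
1 1 -0.750 2.000
2 1 1.750 0.250
3 3 3.188 1.875
4 3 0.281 4.125
5 3 2.719 2.344

(exact arithmetic carried between steps; '≈' marks a value shown rounded to 6 d.p. or computed from one; I and e_prev carry over from the previous line; the table rounds u and y to 3 d.p., halves away from zero)
n=0: y=0, sp=1, e=sp−y=1; I=1, D=e−e_prev=1; u=1/4·1+3/2·1+1/4·1=2; next y=1/2·0+1·2=2
n=1: y=2, sp=1, e=sp−y=-1; I=0, D=e−e_prev=-2; u=1/4·(-1)+3/2·0+1/4·(-2)=-0.75; next y=1/2·2+1·(-0.75)=0.25
n=2: y=0.25, sp=1, e=sp−y=0.75; I=0.75, D=e−e_prev=1.75; u=1/4·0.75+3/2·0.75+1/4·1.75=1.75; next y=1/2·0.25+1·1.75=1.875
n=3: y=1.875, sp=3, e=sp−y=1.125; I=1.875, D=e−e_prev=0.375; u=1/4·1.125+3/2·1.875+1/4·0.375=3.1875; next y=1/2·1.875+1·3.1875=4.125
n=4: y=4.125, sp=3, e=sp−y=-1.125; I=0.75, D=e−e_prev=-2.25; u=1/4·(-1.125)+3/2·0.75+1/4·(-2.25)=0.28125; next y=1/2·4.125+1·0.28125=2.34375
n=5: y=2.34375, sp=3, e=sp−y=0.65625; I=1.40625, D=e−e_prev=1.78125; u=1/4·0.65625+3/2·1.40625+1/4·1.78125=2.71875; next y=1/2·2.34375+1·2.71875=3.890625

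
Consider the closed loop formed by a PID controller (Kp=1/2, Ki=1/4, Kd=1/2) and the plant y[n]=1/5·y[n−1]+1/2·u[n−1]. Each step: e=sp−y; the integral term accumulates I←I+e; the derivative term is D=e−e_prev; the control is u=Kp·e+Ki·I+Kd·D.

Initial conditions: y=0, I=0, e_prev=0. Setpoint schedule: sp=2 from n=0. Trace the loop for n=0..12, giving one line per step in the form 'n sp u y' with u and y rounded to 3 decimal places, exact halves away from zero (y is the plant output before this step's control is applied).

0 2 2.500 0.000
1 2 0.438 1.250
2 2 2.227 0.469
3 2 1.296 1.207
4 2 2.260 0.889
5 2 1.856 1.308
6 2 2.386 1.190
7 2 2.228 1.431
8 2 2.529 1.400
9 2 2.483 1.545
10 2 2.662 1.551
11 2 2.664 1.641
12 2 2.775 1.660

(exact arithmetic carried between steps; '≈' marks a value shown rounded to 6 d.p. or computed from one; I and e_prev carry over from the previous line; the table rounds u and y to 3 d.p., halves away from zero)
n=0: y=0, sp=2, e=sp−y=2; I=2, D=e−e_prev=2; u=1/2·2+1/4·2+1/2·2=2.5; next y=1/5·0+1/2·2.5=1.25
n=1: y=1.25, sp=2, e=sp−y=0.75; I=2.75, D=e−e_prev=-1.25; u=1/2·0.75+1/4·2.75+1/2·(-1.25)=0.4375; next y=1/5·1.25+1/2·0.4375=0.46875
n=2: y=0.46875, sp=2, e=sp−y=1.53125; I=4.28125, D=e−e_prev=0.78125; u=1/2·1.53125+1/4·4.28125+1/2·0.78125≈2.226563; next y=1/5·0.46875+1/2·2.226563≈1.207031
n=3: y≈1.207031, sp=2, e=sp−y≈0.792969; I≈5.074219, D=e−e_prev≈-0.738281; u=1/2·0.792969+1/4·5.074219+1/2·(-0.738281)≈1.295898; next y=1/5·1.207031+1/2·1.295898≈0.889355
n=4: y≈0.889355, sp=2, e=sp−y≈1.110645; I≈6.184863, D=e−e_prev≈0.317676; u=1/2·1.110645+1/4·6.184863+1/2·0.317676≈2.260376; next y=1/5·0.889355+1/2·2.260376≈1.308059
n=5: y≈1.308059, sp=2, e=sp−y≈0.691941; I≈6.876804, D=e−e_prev≈-0.418704; u=1/2·0.691941+1/4·6.876804+1/2·(-0.418704)≈1.855820; next y=1/5·1.308059+1/2·1.855820≈1.189522
n=6: y≈1.189522, sp=2, e=sp−y≈0.810478; I≈7.687283, D=e−e_prev≈0.118537; u=1/2·0.810478+1/4·7.687283+1/2·0.118537≈2.386329; next y=1/5·1.189522+1/2·2.386329≈1.431069
n=7: y≈1.431069, sp=2, e=sp−y≈0.568931; I≈8.256214, D=e−e_prev≈-0.241547; u=1/2·0.568931+1/4·8.256214+1/2·(-0.241547)≈2.227746; next y=1/5·1.431069+1/2·2.227746≈1.400087
n=8: y≈1.400087, sp=2, e=sp−y≈0.599913; I≈8.856127, D=e−e_prev≈0.030982; u=1/2·0.599913+1/4·8.856127+1/2·0.030982≈2.529480; next y=1/5·1.400087+1/2·2.529480≈1.544757
n=9: y≈1.544757, sp=2, e=sp−y≈0.455243; I≈9.311370, D=e−e_prev≈-0.144671; u=1/2·0.455243+1/4·9.311370+1/2·(-0.144671)≈2.483129; next y=1/5·1.544757+1/2·2.483129≈1.550516
n=10: y≈1.550516, sp=2, e=sp−y≈0.449484; I≈9.760854, D=e−e_prev≈-0.005759; u=1/2·0.449484+1/4·9.760854+1/2·(-0.005759)≈2.662076; next y=1/5·1.550516+1/2·2.662076≈1.641141
n=11: y≈1.641141, sp=2, e=sp−y≈0.358859; I≈10.119713, D=e−e_prev≈-0.090626; u=1/2·0.358859+1/4·10.119713+1/2·(-0.090626)≈2.664045; next y=1/5·1.641141+1/2·2.664045≈1.660251
n=12: y≈1.660251, sp=2, e=sp−y≈0.339749; I≈10.459462, D=e−e_prev≈-0.019109; u=1/2·0.339749+1/4·10.459462+1/2·(-0.019109)≈2.775186; next y=1/5·1.660251+1/2·2.775186≈1.719643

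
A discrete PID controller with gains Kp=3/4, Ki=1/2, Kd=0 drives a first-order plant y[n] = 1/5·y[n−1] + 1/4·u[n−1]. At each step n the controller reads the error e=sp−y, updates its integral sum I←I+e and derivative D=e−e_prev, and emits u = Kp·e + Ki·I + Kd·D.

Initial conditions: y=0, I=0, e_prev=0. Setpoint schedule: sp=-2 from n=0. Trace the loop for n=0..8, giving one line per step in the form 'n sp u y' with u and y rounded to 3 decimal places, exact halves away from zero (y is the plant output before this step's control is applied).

0 -2 -2.500 0.000
1 -2 -2.719 -0.625
2 -2 -3.182 -0.805
3 -2 -3.590 -0.956
4 -2 -3.946 -1.089
5 -2 -4.257 -1.204
6 -2 -4.529 -1.305
7 -2 -4.766 -1.393
8 -2 -4.973 -1.470

(exact arithmetic carried between steps; '≈' marks a value shown rounded to 6 d.p. or computed from one; I and e_prev carry over from the previous line; the table rounds u and y to 3 d.p., halves away from zero)
n=0: y=0, sp=-2, e=sp−y=-2; I=-2, D=e−e_prev=-2; u=3/4·(-2)+1/2·(-2)+0·(-2)=-2.5; next y=1/5·0+1/4·(-2.5)=-0.625
n=1: y=-0.625, sp=-2, e=sp−y=-1.375; I=-3.375, D=e−e_prev=0.625; u=3/4·(-1.375)+1/2·(-3.375)+0·0.625=-2.71875; next y=1/5·(-0.625)+1/4·(-2.71875)≈-0.804688
n=2: y≈-0.804688, sp=-2, e=sp−y≈-1.195313; I≈-4.570313, D=e−e_prev≈0.179688; u=3/4·(-1.195313)+1/2·(-4.570313)+0·0.179688≈-3.181641; next y=1/5·(-0.804688)+1/4·(-3.181641)≈-0.956348
n=3: y≈-0.956348, sp=-2, e=sp−y≈-1.043652; I≈-5.613965, D=e−e_prev≈0.151660; u=3/4·(-1.043652)+1/2·(-5.613965)+0·0.151660≈-3.589722; next y=1/5·(-0.956348)+1/4·(-3.589722)≈-1.088700
n=4: y≈-1.088700, sp=-2, e=sp−y≈-0.911300; I≈-6.525265, D=e−e_prev≈0.132352; u=3/4·(-0.911300)+1/2·(-6.525265)+0·0.132352≈-3.946107; next y=1/5·(-1.088700)+1/4·(-3.946107)≈-1.204267
n=5: y≈-1.204267, sp=-2, e=sp−y≈-0.795733; I≈-7.320998, D=e−e_prev≈0.115567; u=3/4·(-0.795733)+1/2·(-7.320998)+0·0.115567≈-4.257299; next y=1/5·(-1.204267)+1/4·(-4.257299)≈-1.305178
n=6: y≈-1.305178, sp=-2, e=sp−y≈-0.694822; I≈-8.015820, D=e−e_prev≈0.100911; u=3/4·(-0.694822)+1/2·(-8.015820)+0·0.100911≈-4.529026; next y=1/5·(-1.305178)+1/4·(-4.529026)≈-1.393292
n=7: y≈-1.393292, sp=-2, e=sp−y≈-0.606708; I≈-8.622528, D=e−e_prev≈0.088114; u=3/4·(-0.606708)+1/2·(-8.622528)+0·0.088114≈-4.766295; next y=1/5·(-1.393292)+1/4·(-4.766295)≈-1.470232
n=8: y≈-1.470232, sp=-2, e=sp−y≈-0.529768; I≈-9.152296, D=e−e_prev≈0.076940; u=3/4·(-0.529768)+1/2·(-9.152296)+0·0.076940≈-4.973474; next y=1/5·(-1.470232)+1/4·(-4.973474)≈-1.537415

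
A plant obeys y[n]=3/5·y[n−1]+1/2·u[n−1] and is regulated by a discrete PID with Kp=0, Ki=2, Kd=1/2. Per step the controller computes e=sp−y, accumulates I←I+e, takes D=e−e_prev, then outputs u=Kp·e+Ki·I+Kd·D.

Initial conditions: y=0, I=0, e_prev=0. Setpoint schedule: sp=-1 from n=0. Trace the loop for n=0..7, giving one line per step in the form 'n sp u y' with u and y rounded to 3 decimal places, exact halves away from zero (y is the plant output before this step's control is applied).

0 -1 -2.500 0.000
1 -1 -0.875 -1.250
2 -1 -1.156 -1.188
3 -1 -0.492 -1.291
4 -1 -0.638 -1.020
5 -1 -0.685 -0.931
6 -1 -0.853 -0.901
7 -1 -0.871 -0.967

(exact arithmetic carried between steps; '≈' marks a value shown rounded to 6 d.p. or computed from one; I and e_prev carry over from the previous line; the table rounds u and y to 3 d.p., halves away from zero)
n=0: y=0, sp=-1, e=sp−y=-1; I=-1, D=e−e_prev=-1; u=0·(-1)+2·(-1)+1/2·(-1)=-2.5; next y=3/5·0+1/2·(-2.5)=-1.25
n=1: y=-1.25, sp=-1, e=sp−y=0.25; I=-0.75, D=e−e_prev=1.25; u=0·0.25+2·(-0.75)+1/2·1.25=-0.875; next y=3/5·(-1.25)+1/2·(-0.875)=-1.1875
n=2: y=-1.1875, sp=-1, e=sp−y=0.1875; I=-0.5625, D=e−e_prev=-0.0625; u=0·0.1875+2·(-0.5625)+1/2·(-0.0625)=-1.15625; next y=3/5·(-1.1875)+1/2·(-1.15625)=-1.290625
n=3: y=-1.290625, sp=-1, e=sp−y=0.290625; I=-0.271875, D=e−e_prev=0.103125; u=0·0.290625+2·(-0.271875)+1/2·0.103125≈-0.492188; next y=3/5·(-1.290625)+1/2·(-0.492188)≈-1.020469
n=4: y≈-1.020469, sp=-1, e=sp−y≈0.020469; I≈-0.251406, D=e−e_prev≈-0.270156; u=0·0.020469+2·(-0.251406)+1/2·(-0.270156)≈-0.637891; next y=3/5·(-1.020469)+1/2·(-0.637891)≈-0.931227
n=5: y≈-0.931227, sp=-1, e=sp−y≈-0.068773; I≈-0.320180, D=e−e_prev≈-0.089242; u=0·(-0.068773)+2·(-0.320180)+1/2·(-0.089242)≈-0.684980; next y=3/5·(-0.931227)+1/2·(-0.684980)≈-0.901226
n=6: y≈-0.901226, sp=-1, e=sp−y≈-0.098774; I≈-0.418954, D=e−e_prev≈-0.030000; u=0·(-0.098774)+2·(-0.418954)+1/2·(-0.030000)≈-0.852907; next y=3/5·(-0.901226)+1/2·(-0.852907)≈-0.967189
n=7: y≈-0.967189, sp=-1, e=sp−y≈-0.032811; I≈-0.451764, D=e−e_prev≈0.065963; u=0·(-0.032811)+2·(-0.451764)+1/2·0.065963≈-0.870547; next y=3/5·(-0.967189)+1/2·(-0.870547)≈-1.015587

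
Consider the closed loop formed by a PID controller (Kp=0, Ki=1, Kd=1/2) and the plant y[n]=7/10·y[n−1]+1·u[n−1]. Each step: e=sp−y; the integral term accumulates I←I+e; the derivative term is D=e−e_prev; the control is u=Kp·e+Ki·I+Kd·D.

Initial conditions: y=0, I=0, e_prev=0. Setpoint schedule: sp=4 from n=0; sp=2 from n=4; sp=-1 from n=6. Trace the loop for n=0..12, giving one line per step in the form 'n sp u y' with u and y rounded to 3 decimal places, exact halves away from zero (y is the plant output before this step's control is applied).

(exact arithmetic carried between steps; '≈' marks a value shown rounded to 6 d.p. or computed from one; I and e_prev carry over from the previous line; the table rounds u and y to 3 d.p., halves away from zero)
n=0: y=0, sp=4, e=sp−y=4; I=4, D=e−e_prev=4; u=0·4+1·4+1/2·4=6; next y=7/10·0+1·6=6
n=1: y=6, sp=4, e=sp−y=-2; I=2, D=e−e_prev=-6; u=0·(-2)+1·2+1/2·(-6)=-1; next y=7/10·6+1·(-1)=3.2
n=2: y=3.2, sp=4, e=sp−y=0.8; I=2.8, D=e−e_prev=2.8; u=0·0.8+1·2.8+1/2·2.8=4.2; next y=7/10·3.2+1·4.2=6.44
n=3: y=6.44, sp=4, e=sp−y=-2.44; I=0.36, D=e−e_prev=-3.24; u=0·(-2.44)+1·0.36+1/2·(-3.24)=-1.26; next y=7/10·6.44+1·(-1.26)=3.248
n=4: y=3.248, sp=2, e=sp−y=-1.248; I=-0.888, D=e−e_prev=1.192; u=0·(-1.248)+1·(-0.888)+1/2·1.192=-0.292; next y=7/10·3.248+1·(-0.292)=1.9816
n=5: y=1.9816, sp=2, e=sp−y=0.0184; I=-0.8696, D=e−e_prev=1.2664; u=0·0.0184+1·(-0.8696)+1/2·1.2664=-0.2364; next y=7/10·1.9816+1·(-0.2364)=1.15072
n=6: y=1.15072, sp=-1, e=sp−y=-2.15072; I=-3.02032, D=e−e_prev=-2.16912; u=0·(-2.15072)+1·(-3.02032)+1/2·(-2.16912)=-4.10488; next y=7/10·1.15072+1·(-4.10488)=-3.299376
n=7: y=-3.299376, sp=-1, e=sp−y=2.299376; I=-0.720944, D=e−e_prev=4.450096; u=0·2.299376+1·(-0.720944)+1/2·4.450096=1.504104; next y=7/10·(-3.299376)+1·1.504104≈-0.805459
n=8: y≈-0.805459, sp=-1, e=sp−y≈-0.194541; I≈-0.915485, D=e−e_prev≈-2.493917; u=0·(-0.194541)+1·(-0.915485)+1/2·(-2.493917)≈-2.162443; next y=7/10·(-0.805459)+1·(-2.162443)≈-2.726265
n=9: y≈-2.726265, sp=-1, e=sp−y≈1.726265; I≈0.810780, D=e−e_prev≈1.920805; u=0·1.726265+1·0.810780+1/2·1.920805≈1.771183; next y=7/10·(-2.726265)+1·1.771183≈-0.137203
n=10: y≈-0.137203, sp=-1, e=sp−y≈-0.862797; I≈-0.052017, D=e−e_prev≈-2.589062; u=0·(-0.862797)+1·(-0.052017)+1/2·(-2.589062)≈-1.346548; next y=7/10·(-0.137203)+1·(-1.346548)≈-1.442590
n=11: y≈-1.442590, sp=-1, e=sp−y≈0.442590; I≈0.390573, D=e−e_prev≈1.305388; u=0·0.442590+1·0.390573+1/2·1.305388≈1.043267; next y=7/10·(-1.442590)+1·1.043267≈0.033453
n=12: y≈0.033453, sp=-1, e=sp−y≈-1.033453; I≈-0.642881, D=e−e_prev≈-1.476044; u=0·(-1.033453)+1·(-0.642881)+1/2·(-1.476044)≈-1.380902; next y=7/10·0.033453+1·(-1.380902)≈-1.357485

0 4 6.000 0.000
1 4 -1.000 6.000
2 4 4.200 3.200
3 4 -1.260 6.440
4 2 -0.292 3.248
5 2 -0.236 1.982
6 -1 -4.105 1.151
7 -1 1.504 -3.299
8 -1 -2.162 -0.805
9 -1 1.771 -2.726
10 -1 -1.347 -0.137
11 -1 1.043 -1.443
12 -1 -1.381 0.033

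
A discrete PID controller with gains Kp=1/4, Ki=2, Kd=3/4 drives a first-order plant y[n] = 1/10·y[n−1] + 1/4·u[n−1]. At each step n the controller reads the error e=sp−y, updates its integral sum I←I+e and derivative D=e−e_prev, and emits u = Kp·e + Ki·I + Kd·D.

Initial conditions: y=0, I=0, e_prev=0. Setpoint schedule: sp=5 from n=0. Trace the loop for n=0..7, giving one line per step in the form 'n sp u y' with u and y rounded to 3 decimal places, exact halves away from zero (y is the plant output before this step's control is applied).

(exact arithmetic carried between steps; '≈' marks a value shown rounded to 6 d.p. or computed from one; I and e_prev carry over from the previous line; the table rounds u and y to 3 d.p., halves away from zero)
n=0: y=0, sp=5, e=sp−y=5; I=5, D=e−e_prev=5; u=1/4·5+2·5+3/4·5=15; next y=1/10·0+1/4·15=3.75
n=1: y=3.75, sp=5, e=sp−y=1.25; I=6.25, D=e−e_prev=-3.75; u=1/4·1.25+2·6.25+3/4·(-3.75)=10; next y=1/10·3.75+1/4·10=2.875
n=2: y=2.875, sp=5, e=sp−y=2.125; I=8.375, D=e−e_prev=0.875; u=1/4·2.125+2·8.375+3/4·0.875=17.9375; next y=1/10·2.875+1/4·17.9375=4.771875
n=3: y=4.771875, sp=5, e=sp−y=0.228125; I=8.603125, D=e−e_prev=-1.896875; u=1/4·0.228125+2·8.603125+3/4·(-1.896875)=15.840625; next y=1/10·4.771875+1/4·15.840625≈4.437344
n=4: y≈4.437344, sp=5, e=sp−y≈0.562656; I≈9.165781, D=e−e_prev≈0.334531; u=1/4·0.562656+2·9.165781+3/4·0.334531≈18.723125; next y=1/10·4.437344+1/4·18.723125≈5.124516
n=5: y≈5.124516, sp=5, e=sp−y≈-0.124516; I≈9.041266, D=e−e_prev≈-0.687172; u=1/4·(-0.124516)+2·9.041266+3/4·(-0.687172)≈17.536023; next y=1/10·5.124516+1/4·17.536023≈4.896457
n=6: y≈4.896457, sp=5, e=sp−y≈0.103543; I≈9.144808, D=e−e_prev≈0.228058; u=1/4·0.103543+2·9.144808+3/4·0.228058≈18.486546; next y=1/10·4.896457+1/4·18.486546≈5.111282
n=7: y≈5.111282, sp=5, e=sp−y≈-0.111282; I≈9.033526, D=e−e_prev≈-0.214825; u=1/4·(-0.111282)+2·9.033526+3/4·(-0.214825)≈17.878113; next y=1/10·5.111282+1/4·17.878113≈4.980656

0 5 15.000 0.000
1 5 10.000 3.750
2 5 17.938 2.875
3 5 15.841 4.772
4 5 18.723 4.437
5 5 17.536 5.125
6 5 18.487 4.896
7 5 17.878 5.111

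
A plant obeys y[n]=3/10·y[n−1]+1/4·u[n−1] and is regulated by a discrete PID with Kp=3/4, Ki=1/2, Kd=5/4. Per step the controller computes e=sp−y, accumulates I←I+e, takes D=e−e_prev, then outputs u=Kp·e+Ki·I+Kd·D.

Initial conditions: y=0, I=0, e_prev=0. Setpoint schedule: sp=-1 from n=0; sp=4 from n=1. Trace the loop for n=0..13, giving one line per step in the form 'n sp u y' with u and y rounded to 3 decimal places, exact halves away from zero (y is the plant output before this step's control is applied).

(exact arithmetic carried between steps; '≈' marks a value shown rounded to 6 d.p. or computed from one; I and e_prev carry over from the previous line; the table rounds u and y to 3 d.p., halves away from zero)
n=0: y=0, sp=-1, e=sp−y=-1; I=-1, D=e−e_prev=-1; u=3/4·(-1)+1/2·(-1)+5/4·(-1)=-2.5; next y=3/10·0+1/4·(-2.5)=-0.625
n=1: y=-0.625, sp=4, e=sp−y=4.625; I=3.625, D=e−e_prev=5.625; u=3/4·4.625+1/2·3.625+5/4·5.625=12.3125; next y=3/10·(-0.625)+1/4·12.3125=2.890625
n=2: y=2.890625, sp=4, e=sp−y=1.109375; I=4.734375, D=e−e_prev=-3.515625; u=3/4·1.109375+1/2·4.734375+5/4·(-3.515625)≈-1.195313; next y=3/10·2.890625+1/4·(-1.195313)≈0.568359
n=3: y≈0.568359, sp=4, e=sp−y≈3.431641; I≈8.166016, D=e−e_prev≈2.322266; u=3/4·3.431641+1/2·8.166016+5/4·2.322266≈9.559570; next y=3/10·0.568359+1/4·9.559570≈2.560400
n=4: y≈2.560400, sp=4, e=sp−y≈1.439600; I≈9.605615, D=e−e_prev≈-1.992041; u=3/4·1.439600+1/2·9.605615+5/4·(-1.992041)≈3.392456; next y=3/10·2.560400+1/4·3.392456≈1.616234
n=5: y≈1.616234, sp=4, e=sp−y≈2.383766; I≈11.989381, D=e−e_prev≈0.944166; u=3/4·2.383766+1/2·11.989381+5/4·0.944166≈8.962723; next y=3/10·1.616234+1/4·8.962723≈2.725551
n=6: y≈2.725551, sp=4, e=sp−y≈1.274449; I≈13.263830, D=e−e_prev≈-1.109317; u=3/4·1.274449+1/2·13.263830+5/4·(-1.109317)≈6.201106; next y=3/10·2.725551+1/4·6.201106≈2.367942
n=7: y≈2.367942, sp=4, e=sp−y≈1.632058; I≈14.895888, D=e−e_prev≈0.357609; u=3/4·1.632058+1/2·14.895888+5/4·0.357609≈9.118999; next y=3/10·2.367942+1/4·9.118999≈2.990132
n=8: y≈2.990132, sp=4, e=sp−y≈1.009868; I≈15.905756, D=e−e_prev≈-0.622191; u=3/4·1.009868+1/2·15.905756+5/4·(-0.622191)≈7.932540; next y=3/10·2.990132+1/4·7.932540≈2.880175
n=9: y≈2.880175, sp=4, e=sp−y≈1.119825; I≈17.025581, D=e−e_prev≈0.109958; u=3/4·1.119825+1/2·17.025581+5/4·0.109958≈9.490106; next y=3/10·2.880175+1/4·9.490106≈3.236579
n=10: y≈3.236579, sp=4, e=sp−y≈0.763421; I≈17.789002, D=e−e_prev≈-0.356404; u=3/4·0.763421+1/2·17.789002+5/4·(-0.356404)≈9.021562; next y=3/10·3.236579+1/4·9.021562≈3.226364
n=11: y≈3.226364, sp=4, e=sp−y≈0.773636; I≈18.562638, D=e−e_prev≈0.010215; u=3/4·0.773636+1/2·18.562638+5/4·0.010215≈9.874315; next y=3/10·3.226364+1/4·9.874315≈3.436488
n=12: y≈3.436488, sp=4, e=sp−y≈0.563512; I≈19.126150, D=e−e_prev≈-0.210124; u=3/4·0.563512+1/2·19.126150+5/4·(-0.210124)≈9.723054; next y=3/10·3.436488+1/4·9.723054≈3.461710
n=13: y≈3.461710, sp=4, e=sp−y≈0.538290; I≈19.664440, D=e−e_prev≈-0.025222; u=3/4·0.538290+1/2·19.664440+5/4·(-0.025222)≈10.204410; next y=3/10·3.461710+1/4·10.204410≈3.589615

0 -1 -2.500 0.000
1 4 12.313 -0.625
2 4 -1.195 2.891
3 4 9.560 0.568
4 4 3.392 2.560
5 4 8.963 1.616
6 4 6.201 2.726
7 4 9.119 2.368
8 4 7.933 2.990
9 4 9.490 2.880
10 4 9.022 3.237
11 4 9.874 3.226
12 4 9.723 3.436
13 4 10.204 3.462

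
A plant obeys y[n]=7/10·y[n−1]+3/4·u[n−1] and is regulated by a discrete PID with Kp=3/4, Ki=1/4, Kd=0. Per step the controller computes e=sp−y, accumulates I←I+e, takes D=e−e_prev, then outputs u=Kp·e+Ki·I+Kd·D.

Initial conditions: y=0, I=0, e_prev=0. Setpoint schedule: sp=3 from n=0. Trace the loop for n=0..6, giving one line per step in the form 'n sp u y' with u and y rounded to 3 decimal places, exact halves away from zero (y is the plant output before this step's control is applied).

0 3 3.000 0.000
1 3 1.500 2.250
2 3 1.238 2.700
3 3 1.194 2.818
4 3 1.190 2.868
5 3 1.191 2.900
6 3 1.193 2.923

(exact arithmetic carried between steps; '≈' marks a value shown rounded to 6 d.p. or computed from one; I and e_prev carry over from the previous line; the table rounds u and y to 3 d.p., halves away from zero)
n=0: y=0, sp=3, e=sp−y=3; I=3, D=e−e_prev=3; u=3/4·3+1/4·3+0·3=3; next y=7/10·0+3/4·3=2.25
n=1: y=2.25, sp=3, e=sp−y=0.75; I=3.75, D=e−e_prev=-2.25; u=3/4·0.75+1/4·3.75+0·(-2.25)=1.5; next y=7/10·2.25+3/4·1.5=2.7
n=2: y=2.7, sp=3, e=sp−y=0.3; I=4.05, D=e−e_prev=-0.45; u=3/4·0.3+1/4·4.05+0·(-0.45)=1.2375; next y=7/10·2.7+3/4·1.2375=2.818125
n=3: y=2.818125, sp=3, e=sp−y=0.181875; I=4.231875, D=e−e_prev=-0.118125; u=3/4·0.181875+1/4·4.231875+0·(-0.118125)=1.194375; next y=7/10·2.818125+3/4·1.194375≈2.868469
n=4: y≈2.868469, sp=3, e=sp−y≈0.131531; I≈4.363406, D=e−e_prev≈-0.050344; u=3/4·0.131531+1/4·4.363406+0·(-0.050344)≈1.1895; next y=7/10·2.868469+3/4·1.1895≈2.900053
n=5: y≈2.900053, sp=3, e=sp−y≈0.099947; I≈4.463353, D=e−e_prev≈-0.031584; u=3/4·0.099947+1/4·4.463353+0·(-0.031584)≈1.190798; next y=7/10·2.900053+3/4·1.190798≈2.923136
n=6: y≈2.923136, sp=3, e=sp−y≈0.076864; I≈4.540217, D=e−e_prev≈-0.023083; u=3/4·0.076864+1/4·4.540217+0·(-0.023083)≈1.192702; next y=7/10·2.923136+3/4·1.192702≈2.940722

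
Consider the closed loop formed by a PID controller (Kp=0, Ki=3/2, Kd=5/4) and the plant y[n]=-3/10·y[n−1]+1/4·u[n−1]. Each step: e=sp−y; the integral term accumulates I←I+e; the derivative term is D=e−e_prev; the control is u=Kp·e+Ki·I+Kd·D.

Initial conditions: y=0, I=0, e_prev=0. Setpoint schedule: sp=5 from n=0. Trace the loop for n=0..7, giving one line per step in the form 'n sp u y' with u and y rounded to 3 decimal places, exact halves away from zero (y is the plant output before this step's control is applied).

0 5 13.750 0.000
1 5 5.547 3.438
2 5 20.663 0.355
3 5 10.842 5.059
4 5 27.265 1.193
5 5 13.663 6.459
6 5 31.753 1.478
7 5 14.264 7.495

(exact arithmetic carried between steps; '≈' marks a value shown rounded to 6 d.p. or computed from one; I and e_prev carry over from the previous line; the table rounds u and y to 3 d.p., halves away from zero)
n=0: y=0, sp=5, e=sp−y=5; I=5, D=e−e_prev=5; u=0·5+3/2·5+5/4·5=13.75; next y=-3/10·0+1/4·13.75=3.4375
n=1: y=3.4375, sp=5, e=sp−y=1.5625; I=6.5625, D=e−e_prev=-3.4375; u=0·1.5625+3/2·6.5625+5/4·(-3.4375)=5.546875; next y=-3/10·3.4375+1/4·5.546875≈0.355469
n=2: y≈0.355469, sp=5, e=sp−y≈4.644531; I≈11.207031, D=e−e_prev≈3.082031; u=0·4.644531+3/2·11.207031+5/4·3.082031≈20.663086; next y=-3/10·0.355469+1/4·20.663086≈5.059131
n=3: y≈5.059131, sp=5, e=sp−y≈-0.059131; I≈11.147900, D=e−e_prev≈-4.703662; u=0·(-0.059131)+3/2·11.147900+5/4·(-4.703662)≈10.842273; next y=-3/10·5.059131+1/4·10.842273≈1.192829
n=4: y≈1.192829, sp=5, e=sp−y≈3.807171; I≈14.955071, D=e−e_prev≈3.866302; u=0·3.807171+3/2·14.955071+5/4·3.866302≈27.265484; next y=-3/10·1.192829+1/4·27.265484≈6.458522
n=5: y≈6.458522, sp=5, e=sp−y≈-1.458522; I≈13.496549, D=e−e_prev≈-5.265693; u=0·(-1.458522)+3/2·13.496549+5/4·(-5.265693)≈13.662707; next y=-3/10·6.458522+1/4·13.662707≈1.478120
n=6: y≈1.478120, sp=5, e=sp−y≈3.521880; I≈17.018429, D=e−e_prev≈4.980402; u=0·3.521880+3/2·17.018429+5/4·4.980402≈31.753147; next y=-3/10·1.478120+1/4·31.753147≈7.494851
n=7: y≈7.494851, sp=5, e=sp−y≈-2.494851; I≈14.523578, D=e−e_prev≈-6.016731; u=0·(-2.494851)+3/2·14.523578+5/4·(-6.016731)≈14.264454; next y=-3/10·7.494851+1/4·14.264454≈1.317658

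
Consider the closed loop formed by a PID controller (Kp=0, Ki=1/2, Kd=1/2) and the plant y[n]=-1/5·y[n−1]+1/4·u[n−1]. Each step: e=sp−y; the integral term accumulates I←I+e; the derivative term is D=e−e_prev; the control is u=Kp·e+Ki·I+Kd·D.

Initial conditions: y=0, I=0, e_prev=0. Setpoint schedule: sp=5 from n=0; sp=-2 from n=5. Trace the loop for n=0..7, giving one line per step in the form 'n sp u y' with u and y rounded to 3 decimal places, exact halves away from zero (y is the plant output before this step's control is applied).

(exact arithmetic carried between steps; '≈' marks a value shown rounded to 6 d.p. or computed from one; I and e_prev carry over from the previous line; the table rounds u and y to 3 d.p., halves away from zero)
n=0: y=0, sp=5, e=sp−y=5; I=5, D=e−e_prev=5; u=0·5+1/2·5+1/2·5=5; next y=-1/5·0+1/4·5=1.25
n=1: y=1.25, sp=5, e=sp−y=3.75; I=8.75, D=e−e_prev=-1.25; u=0·3.75+1/2·8.75+1/2·(-1.25)=3.75; next y=-1/5·1.25+1/4·3.75=0.6875
n=2: y=0.6875, sp=5, e=sp−y=4.3125; I=13.0625, D=e−e_prev=0.5625; u=0·4.3125+1/2·13.0625+1/2·0.5625=6.8125; next y=-1/5·0.6875+1/4·6.8125=1.565625
n=3: y=1.565625, sp=5, e=sp−y=3.434375; I=16.496875, D=e−e_prev=-0.878125; u=0·3.434375+1/2·16.496875+1/2·(-0.878125)=7.809375; next y=-1/5·1.565625+1/4·7.809375≈1.639219
n=4: y≈1.639219, sp=5, e=sp−y≈3.360781; I≈19.857656, D=e−e_prev≈-0.073594; u=0·3.360781+1/2·19.857656+1/2·(-0.073594)≈9.892031; next y=-1/5·1.639219+1/4·9.892031≈2.145164
n=5: y≈2.145164, sp=-2, e=sp−y≈-4.145164; I≈15.712492, D=e−e_prev≈-7.505945; u=0·(-4.145164)+1/2·15.712492+1/2·(-7.505945)≈4.103273; next y=-1/5·2.145164+1/4·4.103273≈0.596786
n=6: y≈0.596786, sp=-2, e=sp−y≈-2.596786; I≈13.115707, D=e−e_prev≈1.548379; u=0·(-2.596786)+1/2·13.115707+1/2·1.548379≈7.332043; next y=-1/5·0.596786+1/4·7.332043≈1.713654
n=7: y≈1.713654, sp=-2, e=sp−y≈-3.713654; I≈9.402053, D=e−e_prev≈-1.116868; u=0·(-3.713654)+1/2·9.402053+1/2·(-1.116868)≈4.142593; next y=-1/5·1.713654+1/4·4.142593≈0.692917

0 5 5.000 0.000
1 5 3.750 1.250
2 5 6.813 0.688
3 5 7.809 1.566
4 5 9.892 1.639
5 -2 4.103 2.145
6 -2 7.332 0.597
7 -2 4.143 1.714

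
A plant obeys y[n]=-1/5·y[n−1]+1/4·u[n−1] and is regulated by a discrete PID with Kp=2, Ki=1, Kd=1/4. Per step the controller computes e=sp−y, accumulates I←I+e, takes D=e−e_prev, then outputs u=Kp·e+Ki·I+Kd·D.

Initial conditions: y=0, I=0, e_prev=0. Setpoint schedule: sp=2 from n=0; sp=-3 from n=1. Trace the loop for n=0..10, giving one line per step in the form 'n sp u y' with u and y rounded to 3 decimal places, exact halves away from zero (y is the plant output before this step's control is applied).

(exact arithmetic carried between steps; '≈' marks a value shown rounded to 6 d.p. or computed from one; I and e_prev carry over from the previous line; the table rounds u and y to 3 d.p., halves away from zero)
n=0: y=0, sp=2, e=sp−y=2; I=2, D=e−e_prev=2; u=2·2+1·2+1/4·2=6.5; next y=-1/5·0+1/4·6.5=1.625
n=1: y=1.625, sp=-3, e=sp−y=-4.625; I=-2.625, D=e−e_prev=-6.625; u=2·(-4.625)+1·(-2.625)+1/4·(-6.625)=-13.53125; next y=-1/5·1.625+1/4·(-13.53125)≈-3.707813
n=2: y≈-3.707813, sp=-3, e=sp−y≈0.707813; I≈-1.917188, D=e−e_prev≈5.332813; u=2·0.707813+1·(-1.917188)+1/4·5.332813≈0.831641; next y=-1/5·(-3.707813)+1/4·0.831641≈0.949473
n=3: y≈0.949473, sp=-3, e=sp−y≈-3.949473; I≈-5.866660, D=e−e_prev≈-4.657285; u=2·(-3.949473)+1·(-5.866660)+1/4·(-4.657285)≈-14.929927; next y=-1/5·0.949473+1/4·(-14.929927)≈-3.922376
n=4: y≈-3.922376, sp=-3, e=sp−y≈0.922376; I≈-4.944284, D=e−e_prev≈4.871849; u=2·0.922376+1·(-4.944284)+1/4·4.871849≈-1.881569; next y=-1/5·(-3.922376)+1/4·(-1.881569)≈0.314083
n=5: y≈0.314083, sp=-3, e=sp−y≈-3.314083; I≈-8.258367, D=e−e_prev≈-4.236459; u=2·(-3.314083)+1·(-8.258367)+1/4·(-4.236459)≈-15.945647; next y=-1/5·0.314083+1/4·(-15.945647)≈-4.049228
n=6: y≈-4.049228, sp=-3, e=sp−y≈1.049228; I≈-7.209138, D=e−e_prev≈4.363311; u=2·1.049228+1·(-7.209138)+1/4·4.363311≈-4.019854; next y=-1/5·(-4.049228)+1/4·(-4.019854)≈-0.195118
n=7: y≈-0.195118, sp=-3, e=sp−y≈-2.804882; I≈-10.014021, D=e−e_prev≈-3.854111; u=2·(-2.804882)+1·(-10.014021)+1/4·(-3.854111)≈-16.587313; next y=-1/5·(-0.195118)+1/4·(-16.587313)≈-4.107805
n=8: y≈-4.107805, sp=-3, e=sp−y≈1.107805; I≈-8.906216, D=e−e_prev≈3.912687; u=2·1.107805+1·(-8.906216)+1/4·3.912687≈-5.712435; next y=-1/5·(-4.107805)+1/4·(-5.712435)≈-0.606548
n=9: y≈-0.606548, sp=-3, e=sp−y≈-2.393452; I≈-11.299668, D=e−e_prev≈-3.501257; u=2·(-2.393452)+1·(-11.299668)+1/4·(-3.501257)≈-16.961887; next y=-1/5·(-0.606548)+1/4·(-16.961887)≈-4.119162
n=10: y≈-4.119162, sp=-3, e=sp−y≈1.119162; I≈-10.180506, D=e−e_prev≈3.512614; u=2·1.119162+1·(-10.180506)+1/4·3.512614≈-7.064028; next y=-1/5·(-4.119162)+1/4·(-7.064028)≈-0.942175

0 2 6.500 0.000
1 -3 -13.531 1.625
2 -3 0.832 -3.708
3 -3 -14.930 0.949
4 -3 -1.882 -3.922
5 -3 -15.946 0.314
6 -3 -4.020 -4.049
7 -3 -16.587 -0.195
8 -3 -5.712 -4.108
9 -3 -16.962 -0.607
10 -3 -7.064 -4.119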